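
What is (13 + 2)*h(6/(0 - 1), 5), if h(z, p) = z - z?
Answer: 0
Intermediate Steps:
h(z, p) = 0
(13 + 2)*h(6/(0 - 1), 5) = (13 + 2)*0 = 15*0 = 0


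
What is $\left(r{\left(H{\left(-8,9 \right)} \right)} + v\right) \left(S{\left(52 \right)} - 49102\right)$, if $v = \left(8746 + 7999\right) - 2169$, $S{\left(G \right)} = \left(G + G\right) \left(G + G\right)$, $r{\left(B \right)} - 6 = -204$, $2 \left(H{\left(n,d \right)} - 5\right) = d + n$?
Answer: $-550476108$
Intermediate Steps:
$H{\left(n,d \right)} = 5 + \frac{d}{2} + \frac{n}{2}$ ($H{\left(n,d \right)} = 5 + \frac{d + n}{2} = 5 + \left(\frac{d}{2} + \frac{n}{2}\right) = 5 + \frac{d}{2} + \frac{n}{2}$)
$r{\left(B \right)} = -198$ ($r{\left(B \right)} = 6 - 204 = -198$)
$S{\left(G \right)} = 4 G^{2}$ ($S{\left(G \right)} = 2 G 2 G = 4 G^{2}$)
$v = 14576$ ($v = 16745 - 2169 = 14576$)
$\left(r{\left(H{\left(-8,9 \right)} \right)} + v\right) \left(S{\left(52 \right)} - 49102\right) = \left(-198 + 14576\right) \left(4 \cdot 52^{2} - 49102\right) = 14378 \left(4 \cdot 2704 - 49102\right) = 14378 \left(10816 - 49102\right) = 14378 \left(-38286\right) = -550476108$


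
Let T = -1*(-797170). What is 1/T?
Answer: 1/797170 ≈ 1.2544e-6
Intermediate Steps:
T = 797170
1/T = 1/797170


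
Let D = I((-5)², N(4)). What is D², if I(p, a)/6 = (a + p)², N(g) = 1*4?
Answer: 25462116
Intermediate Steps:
N(g) = 4
I(p, a) = 6*(a + p)²
D = 5046 (D = 6*(4 + (-5)²)² = 6*(4 + 25)² = 6*29² = 6*841 = 5046)
D² = 5046² = 25462116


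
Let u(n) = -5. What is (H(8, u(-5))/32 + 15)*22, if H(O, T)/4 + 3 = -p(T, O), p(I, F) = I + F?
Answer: 627/2 ≈ 313.50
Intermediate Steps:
p(I, F) = F + I
H(O, T) = -12 - 4*O - 4*T (H(O, T) = -12 + 4*(-(O + T)) = -12 + 4*(-O - T) = -12 + (-4*O - 4*T) = -12 - 4*O - 4*T)
(H(8, u(-5))/32 + 15)*22 = ((-12 - 4*8 - 4*(-5))/32 + 15)*22 = ((-12 - 32 + 20)*(1/32) + 15)*22 = (-24*1/32 + 15)*22 = (-3/4 + 15)*22 = (57/4)*22 = 627/2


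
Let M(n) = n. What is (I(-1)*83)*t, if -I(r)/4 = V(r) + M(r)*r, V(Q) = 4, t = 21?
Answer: -34860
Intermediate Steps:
I(r) = -16 - 4*r² (I(r) = -4*(4 + r*r) = -4*(4 + r²) = -16 - 4*r²)
(I(-1)*83)*t = ((-16 - 4*(-1)²)*83)*21 = ((-16 - 4*1)*83)*21 = ((-16 - 4)*83)*21 = -20*83*21 = -1660*21 = -34860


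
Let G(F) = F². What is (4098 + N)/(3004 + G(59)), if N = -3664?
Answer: 434/6485 ≈ 0.066924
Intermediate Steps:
(4098 + N)/(3004 + G(59)) = (4098 - 3664)/(3004 + 59²) = 434/(3004 + 3481) = 434/6485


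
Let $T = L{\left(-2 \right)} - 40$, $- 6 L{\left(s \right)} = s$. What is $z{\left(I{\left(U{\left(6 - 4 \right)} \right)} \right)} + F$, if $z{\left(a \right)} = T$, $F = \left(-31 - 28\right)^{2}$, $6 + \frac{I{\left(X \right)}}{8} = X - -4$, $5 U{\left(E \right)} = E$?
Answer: $\frac{10324}{3} \approx 3441.3$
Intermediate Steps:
$U{\left(E \right)} = \frac{E}{5}$
$L{\left(s \right)} = - \frac{s}{6}$
$I{\left(X \right)} = -16 + 8 X$ ($I{\left(X \right)} = -48 + 8 \left(X - -4\right) = -48 + 8 \left(X + 4\right) = -48 + 8 \left(4 + X\right) = -48 + \left(32 + 8 X\right) = -16 + 8 X$)
$F = 3481$ ($F = \left(-59\right)^{2} = 3481$)
$T = - \frac{119}{3}$ ($T = \left(- \frac{1}{6}\right) \left(-2\right) - 40 = \frac{1}{3} - 40 = - \frac{119}{3} \approx -39.667$)
$z{\left(a \right)} = - \frac{119}{3}$
$z{\left(I{\left(U{\left(6 - 4 \right)} \right)} \right)} + F = - \frac{119}{3} + 3481 = \frac{10324}{3}$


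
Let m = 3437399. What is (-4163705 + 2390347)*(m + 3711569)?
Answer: -12677679594544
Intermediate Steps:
(-4163705 + 2390347)*(m + 3711569) = (-4163705 + 2390347)*(3437399 + 3711569) = -1773358*7148968 = -12677679594544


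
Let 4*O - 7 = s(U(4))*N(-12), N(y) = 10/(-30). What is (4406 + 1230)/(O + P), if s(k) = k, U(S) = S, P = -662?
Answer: -67632/7927 ≈ -8.5319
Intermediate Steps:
N(y) = -⅓ (N(y) = 10*(-1/30) = -⅓)
O = 17/12 (O = 7/4 + (4*(-⅓))/4 = 7/4 + (¼)*(-4/3) = 7/4 - ⅓ = 17/12 ≈ 1.4167)
(4406 + 1230)/(O + P) = (4406 + 1230)/(17/12 - 662) = 5636/(-7927/12) = 5636*(-12/7927) = -67632/7927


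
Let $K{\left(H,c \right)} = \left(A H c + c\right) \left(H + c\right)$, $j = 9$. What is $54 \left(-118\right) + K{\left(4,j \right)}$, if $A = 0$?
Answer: $-6255$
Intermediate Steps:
$K{\left(H,c \right)} = c \left(H + c\right)$ ($K{\left(H,c \right)} = \left(0 H c + c\right) \left(H + c\right) = \left(0 c + c\right) \left(H + c\right) = \left(0 + c\right) \left(H + c\right) = c \left(H + c\right)$)
$54 \left(-118\right) + K{\left(4,j \right)} = 54 \left(-118\right) + 9 \left(4 + 9\right) = -6372 + 9 \cdot 13 = -6372 + 117 = -6255$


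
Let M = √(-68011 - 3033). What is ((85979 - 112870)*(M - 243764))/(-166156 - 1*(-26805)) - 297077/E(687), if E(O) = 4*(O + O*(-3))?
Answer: -35985199274077/765873096 + 53782*I*√17761/139351 ≈ -46986.0 + 51.435*I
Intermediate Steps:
E(O) = -8*O (E(O) = 4*(O - 3*O) = 4*(-2*O) = -8*O)
M = 2*I*√17761 (M = √(-71044) = 2*I*√17761 ≈ 266.54*I)
((85979 - 112870)*(M - 243764))/(-166156 - 1*(-26805)) - 297077/E(687) = ((85979 - 112870)*(2*I*√17761 - 243764))/(-166156 - 1*(-26805)) - 297077/((-8*687)) = (-26891*(-243764 + 2*I*√17761))/(-166156 + 26805) - 297077/(-5496) = (6555057724 - 53782*I*√17761)/(-139351) - 297077*(-1/5496) = (6555057724 - 53782*I*√17761)*(-1/139351) + 297077/5496 = (-6555057724/139351 + 53782*I*√17761/139351) + 297077/5496 = -35985199274077/765873096 + 53782*I*√17761/139351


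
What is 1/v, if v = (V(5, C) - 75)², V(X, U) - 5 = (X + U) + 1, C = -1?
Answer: 1/4225 ≈ 0.00023669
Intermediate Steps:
V(X, U) = 6 + U + X (V(X, U) = 5 + ((X + U) + 1) = 5 + ((U + X) + 1) = 5 + (1 + U + X) = 6 + U + X)
v = 4225 (v = ((6 - 1 + 5) - 75)² = (10 - 75)² = (-65)² = 4225)
1/v = 1/4225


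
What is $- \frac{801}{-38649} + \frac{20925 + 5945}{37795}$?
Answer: $\frac{71251495}{97382597} \approx 0.73167$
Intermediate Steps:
$- \frac{801}{-38649} + \frac{20925 + 5945}{37795} = \left(-801\right) \left(- \frac{1}{38649}\right) + 26870 \cdot \frac{1}{37795} = \frac{267}{12883} + \frac{5374}{7559} = \frac{71251495}{97382597}$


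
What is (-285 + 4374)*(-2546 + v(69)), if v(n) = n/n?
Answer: -10406505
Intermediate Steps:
v(n) = 1
(-285 + 4374)*(-2546 + v(69)) = (-285 + 4374)*(-2546 + 1) = 4089*(-2545) = -10406505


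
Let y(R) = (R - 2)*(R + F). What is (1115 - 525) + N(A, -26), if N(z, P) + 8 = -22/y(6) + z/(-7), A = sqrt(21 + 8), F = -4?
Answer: 2317/4 - sqrt(29)/7 ≈ 578.48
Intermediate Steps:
A = sqrt(29) ≈ 5.3852
y(R) = (-4 + R)*(-2 + R) (y(R) = (R - 2)*(R - 4) = (-2 + R)*(-4 + R) = (-4 + R)*(-2 + R))
N(z, P) = -43/4 - z/7 (N(z, P) = -8 + (-22/(8 + 6**2 - 6*6) + z/(-7)) = -8 + (-22/(8 + 36 - 36) + z*(-1/7)) = -8 + (-22/8 - z/7) = -8 + (-22*1/8 - z/7) = -8 + (-11/4 - z/7) = -43/4 - z/7)
(1115 - 525) + N(A, -26) = (1115 - 525) + (-43/4 - sqrt(29)/7) = 590 + (-43/4 - sqrt(29)/7) = 2317/4 - sqrt(29)/7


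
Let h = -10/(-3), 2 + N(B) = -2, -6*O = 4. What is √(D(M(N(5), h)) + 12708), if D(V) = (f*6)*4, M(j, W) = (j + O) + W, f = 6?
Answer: 6*√357 ≈ 113.37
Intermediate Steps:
O = -⅔ (O = -⅙*4 = -⅔ ≈ -0.66667)
N(B) = -4 (N(B) = -2 - 2 = -4)
h = 10/3 (h = -10*(-⅓) = 10/3 ≈ 3.3333)
M(j, W) = -⅔ + W + j (M(j, W) = (j - ⅔) + W = (-⅔ + j) + W = -⅔ + W + j)
D(V) = 144 (D(V) = (6*6)*4 = 36*4 = 144)
√(D(M(N(5), h)) + 12708) = √(144 + 12708) = √12852 = 6*√357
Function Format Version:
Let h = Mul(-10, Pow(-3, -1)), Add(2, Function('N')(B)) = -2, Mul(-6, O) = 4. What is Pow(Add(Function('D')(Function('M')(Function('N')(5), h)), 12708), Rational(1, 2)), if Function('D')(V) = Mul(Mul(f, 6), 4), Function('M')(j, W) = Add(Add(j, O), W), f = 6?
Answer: Mul(6, Pow(357, Rational(1, 2))) ≈ 113.37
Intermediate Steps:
O = Rational(-2, 3) (O = Mul(Rational(-1, 6), 4) = Rational(-2, 3) ≈ -0.66667)
Function('N')(B) = -4 (Function('N')(B) = Add(-2, -2) = -4)
h = Rational(10, 3) (h = Mul(-10, Rational(-1, 3)) = Rational(10, 3) ≈ 3.3333)
Function('M')(j, W) = Add(Rational(-2, 3), W, j) (Function('M')(j, W) = Add(Add(j, Rational(-2, 3)), W) = Add(Add(Rational(-2, 3), j), W) = Add(Rational(-2, 3), W, j))
Function('D')(V) = 144 (Function('D')(V) = Mul(Mul(6, 6), 4) = Mul(36, 4) = 144)
Pow(Add(Function('D')(Function('M')(Function('N')(5), h)), 12708), Rational(1, 2)) = Pow(Add(144, 12708), Rational(1, 2)) = Pow(12852, Rational(1, 2)) = Mul(6, Pow(357, Rational(1, 2)))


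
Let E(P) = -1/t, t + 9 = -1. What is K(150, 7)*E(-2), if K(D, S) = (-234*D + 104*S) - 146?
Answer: -17259/5 ≈ -3451.8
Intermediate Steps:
t = -10 (t = -9 - 1 = -10)
E(P) = ⅒ (E(P) = -1/(-10) = -1*(-⅒) = ⅒)
K(D, S) = -146 - 234*D + 104*S
K(150, 7)*E(-2) = (-146 - 234*150 + 104*7)*(⅒) = (-146 - 35100 + 728)*(⅒) = -34518*⅒ = -17259/5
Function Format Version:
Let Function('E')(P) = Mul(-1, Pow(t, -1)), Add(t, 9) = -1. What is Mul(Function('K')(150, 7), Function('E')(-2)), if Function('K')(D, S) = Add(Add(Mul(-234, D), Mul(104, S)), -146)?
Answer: Rational(-17259, 5) ≈ -3451.8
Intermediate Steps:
t = -10 (t = Add(-9, -1) = -10)
Function('E')(P) = Rational(1, 10) (Function('E')(P) = Mul(-1, Pow(-10, -1)) = Mul(-1, Rational(-1, 10)) = Rational(1, 10))
Function('K')(D, S) = Add(-146, Mul(-234, D), Mul(104, S))
Mul(Function('K')(150, 7), Function('E')(-2)) = Mul(Add(-146, Mul(-234, 150), Mul(104, 7)), Rational(1, 10)) = Mul(Add(-146, -35100, 728), Rational(1, 10)) = Mul(-34518, Rational(1, 10)) = Rational(-17259, 5)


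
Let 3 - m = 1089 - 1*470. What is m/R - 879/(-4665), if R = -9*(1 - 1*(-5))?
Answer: 486851/41985 ≈ 11.596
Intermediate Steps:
m = -616 (m = 3 - (1089 - 1*470) = 3 - (1089 - 470) = 3 - 1*619 = 3 - 619 = -616)
R = -54 (R = -9*(1 + 5) = -9*6 = -54)
m/R - 879/(-4665) = -616/(-54) - 879/(-4665) = -616*(-1/54) - 879*(-1/4665) = 308/27 + 293/1555 = 486851/41985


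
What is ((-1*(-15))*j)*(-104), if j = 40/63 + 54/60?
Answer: -50284/21 ≈ -2394.5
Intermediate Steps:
j = 967/630 (j = 40*(1/63) + 54*(1/60) = 40/63 + 9/10 = 967/630 ≈ 1.5349)
((-1*(-15))*j)*(-104) = (-1*(-15)*(967/630))*(-104) = (15*(967/630))*(-104) = (967/42)*(-104) = -50284/21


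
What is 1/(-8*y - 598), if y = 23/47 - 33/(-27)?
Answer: -423/258746 ≈ -0.0016348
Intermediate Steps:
y = 724/423 (y = 23*(1/47) - 33*(-1/27) = 23/47 + 11/9 = 724/423 ≈ 1.7116)
1/(-8*y - 598) = 1/(-8*724/423 - 598) = 1/(-5792/423 - 598) = 1/(-258746/423) = -423/258746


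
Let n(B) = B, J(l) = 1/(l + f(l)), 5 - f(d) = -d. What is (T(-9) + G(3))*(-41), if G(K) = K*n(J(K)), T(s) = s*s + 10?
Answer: -41164/11 ≈ -3742.2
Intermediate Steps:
f(d) = 5 + d (f(d) = 5 - (-1)*d = 5 + d)
T(s) = 10 + s² (T(s) = s² + 10 = 10 + s²)
J(l) = 1/(5 + 2*l) (J(l) = 1/(l + (5 + l)) = 1/(5 + 2*l))
G(K) = K/(5 + 2*K)
(T(-9) + G(3))*(-41) = ((10 + (-9)²) + 3/(5 + 2*3))*(-41) = ((10 + 81) + 3/(5 + 6))*(-41) = (91 + 3/11)*(-41) = (1004/11)*(-41) = -41164/11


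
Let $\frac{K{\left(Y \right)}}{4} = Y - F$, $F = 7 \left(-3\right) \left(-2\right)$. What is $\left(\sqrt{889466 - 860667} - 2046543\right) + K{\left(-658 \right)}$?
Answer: $-2049343 + \sqrt{28799} \approx -2.0492 \cdot 10^{6}$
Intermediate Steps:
$F = 42$ ($F = \left(-21\right) \left(-2\right) = 42$)
$K{\left(Y \right)} = -168 + 4 Y$ ($K{\left(Y \right)} = 4 \left(Y - 42\right) = 4 \left(-42 + Y\right) = -168 + 4 Y$)
$\left(\sqrt{889466 - 860667} - 2046543\right) + K{\left(-658 \right)} = \left(\sqrt{889466 - 860667} - 2046543\right) + \left(-168 + 4 \left(-658\right)\right) = \left(\sqrt{28799} - 2046543\right) - 2800 = \left(-2046543 + \sqrt{28799}\right) - 2800 = -2049343 + \sqrt{28799}$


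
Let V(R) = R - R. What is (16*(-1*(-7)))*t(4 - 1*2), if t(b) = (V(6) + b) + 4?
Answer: 672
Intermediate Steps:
V(R) = 0
t(b) = 4 + b (t(b) = (0 + b) + 4 = b + 4 = 4 + b)
(16*(-1*(-7)))*t(4 - 1*2) = (16*(-1*(-7)))*(4 + (4 - 1*2)) = (16*7)*(4 + (4 - 2)) = 112*(4 + 2) = 112*6 = 672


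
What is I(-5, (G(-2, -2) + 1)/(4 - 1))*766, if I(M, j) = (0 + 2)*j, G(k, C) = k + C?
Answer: -1532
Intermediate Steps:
G(k, C) = C + k
I(M, j) = 2*j
I(-5, (G(-2, -2) + 1)/(4 - 1))*766 = (2*(((-2 - 2) + 1)/(4 - 1)))*766 = (2*((-4 + 1)/3))*766 = (2*(-3*1/3))*766 = (2*(-1))*766 = -2*766 = -1532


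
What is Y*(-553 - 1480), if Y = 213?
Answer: -433029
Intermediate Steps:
Y*(-553 - 1480) = 213*(-553 - 1480) = 213*(-2033) = -433029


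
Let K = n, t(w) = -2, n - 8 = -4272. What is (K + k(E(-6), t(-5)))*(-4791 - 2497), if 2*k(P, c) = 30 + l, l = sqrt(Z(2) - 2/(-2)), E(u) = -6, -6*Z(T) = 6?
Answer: 30966712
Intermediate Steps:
Z(T) = -1 (Z(T) = -1/6*6 = -1)
n = -4264 (n = 8 - 4272 = -4264)
K = -4264
l = 0 (l = sqrt(-1 - 2/(-2)) = sqrt(-1 - 2*(-1/2)) = sqrt(-1 + 1) = sqrt(0) = 0)
k(P, c) = 15 (k(P, c) = (30 + 0)/2 = (1/2)*30 = 15)
(K + k(E(-6), t(-5)))*(-4791 - 2497) = (-4264 + 15)*(-4791 - 2497) = -4249*(-7288) = 30966712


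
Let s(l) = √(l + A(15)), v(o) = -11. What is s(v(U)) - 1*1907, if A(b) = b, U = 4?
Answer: -1905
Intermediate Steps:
s(l) = √(15 + l) (s(l) = √(l + 15) = √(15 + l))
s(v(U)) - 1*1907 = √(15 - 11) - 1*1907 = √4 - 1907 = 2 - 1907 = -1905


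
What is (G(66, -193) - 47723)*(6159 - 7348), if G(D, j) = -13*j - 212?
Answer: 54011514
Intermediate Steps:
G(D, j) = -212 - 13*j
(G(66, -193) - 47723)*(6159 - 7348) = ((-212 - 13*(-193)) - 47723)*(6159 - 7348) = ((-212 + 2509) - 47723)*(-1189) = (2297 - 47723)*(-1189) = -45426*(-1189) = 54011514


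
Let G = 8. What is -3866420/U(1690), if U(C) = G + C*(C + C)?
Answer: -966605/1428052 ≈ -0.67687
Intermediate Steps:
U(C) = 8 + 2*C² (U(C) = 8 + C*(C + C) = 8 + C*(2*C) = 8 + 2*C²)
-3866420/U(1690) = -3866420/(8 + 2*1690²) = -3866420/(8 + 2*2856100) = -3866420/(8 + 5712200) = -3866420/5712208 = -3866420*1/5712208 = -966605/1428052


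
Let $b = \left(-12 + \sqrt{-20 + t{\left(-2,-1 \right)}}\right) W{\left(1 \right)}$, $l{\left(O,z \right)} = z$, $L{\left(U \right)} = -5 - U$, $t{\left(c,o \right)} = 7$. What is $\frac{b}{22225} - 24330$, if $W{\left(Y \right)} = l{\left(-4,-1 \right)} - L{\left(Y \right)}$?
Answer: $- \frac{108146862}{4445} + \frac{i \sqrt{13}}{4445} \approx -24330.0 + 0.00081115 i$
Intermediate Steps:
$W{\left(Y \right)} = 4 + Y$ ($W{\left(Y \right)} = -1 - \left(-5 - Y\right) = -1 + \left(5 + Y\right) = 4 + Y$)
$b = -60 + 5 i \sqrt{13}$ ($b = \left(-12 + \sqrt{-20 + 7}\right) \left(4 + 1\right) = \left(-12 + \sqrt{-13}\right) 5 = \left(-12 + i \sqrt{13}\right) 5 = -60 + 5 i \sqrt{13} \approx -60.0 + 18.028 i$)
$\frac{b}{22225} - 24330 = \frac{-60 + 5 i \sqrt{13}}{22225} - 24330 = \left(-60 + 5 i \sqrt{13}\right) \frac{1}{22225} - 24330 = \left(- \frac{12}{4445} + \frac{i \sqrt{13}}{4445}\right) - 24330 = - \frac{108146862}{4445} + \frac{i \sqrt{13}}{4445}$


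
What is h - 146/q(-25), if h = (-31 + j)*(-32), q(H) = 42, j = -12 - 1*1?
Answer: 29495/21 ≈ 1404.5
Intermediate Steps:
j = -13 (j = -12 - 1 = -13)
h = 1408 (h = (-31 - 13)*(-32) = -44*(-32) = 1408)
h - 146/q(-25) = 1408 - 146/42 = 1408 - 146*1/42 = 1408 - 73/21 = 29495/21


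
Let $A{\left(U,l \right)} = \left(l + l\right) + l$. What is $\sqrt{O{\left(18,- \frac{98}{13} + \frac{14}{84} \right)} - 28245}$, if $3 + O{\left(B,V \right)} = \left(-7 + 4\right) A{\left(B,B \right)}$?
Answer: $i \sqrt{28410} \approx 168.55 i$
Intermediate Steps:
$A{\left(U,l \right)} = 3 l$ ($A{\left(U,l \right)} = 2 l + l = 3 l$)
$O{\left(B,V \right)} = -3 - 9 B$ ($O{\left(B,V \right)} = -3 + \left(-7 + 4\right) 3 B = -3 - 3 \cdot 3 B = -3 - 9 B$)
$\sqrt{O{\left(18,- \frac{98}{13} + \frac{14}{84} \right)} - 28245} = \sqrt{\left(-3 - 162\right) - 28245} = \sqrt{-165 - 28245} = \sqrt{-28410} = i \sqrt{28410}$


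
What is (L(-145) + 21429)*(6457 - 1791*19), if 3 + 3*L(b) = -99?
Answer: -589902940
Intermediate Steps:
L(b) = -34 (L(b) = -1 + (1/3)*(-99) = -1 - 33 = -34)
(L(-145) + 21429)*(6457 - 1791*19) = (-34 + 21429)*(6457 - 1791*19) = 21395*(6457 - 34029) = 21395*(-27572) = -589902940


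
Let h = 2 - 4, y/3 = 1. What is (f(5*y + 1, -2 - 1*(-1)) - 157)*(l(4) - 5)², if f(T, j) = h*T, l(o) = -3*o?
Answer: -54621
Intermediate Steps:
y = 3 (y = 3*1 = 3)
h = -2
f(T, j) = -2*T
(f(5*y + 1, -2 - 1*(-1)) - 157)*(l(4) - 5)² = (-2*(5*3 + 1) - 157)*(-3*4 - 5)² = (-2*(15 + 1) - 157)*(-12 - 5)² = (-2*16 - 157)*(-17)² = (-32 - 157)*289 = -189*289 = -54621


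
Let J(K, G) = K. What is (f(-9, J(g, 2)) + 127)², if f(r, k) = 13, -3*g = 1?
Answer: 19600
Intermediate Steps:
g = -⅓ (g = -⅓*1 = -⅓ ≈ -0.33333)
(f(-9, J(g, 2)) + 127)² = (13 + 127)² = 140² = 19600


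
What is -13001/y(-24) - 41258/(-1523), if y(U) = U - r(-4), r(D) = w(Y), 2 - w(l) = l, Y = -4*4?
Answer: 21533359/63966 ≈ 336.64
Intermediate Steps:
Y = -16
w(l) = 2 - l
r(D) = 18 (r(D) = 2 - 1*(-16) = 2 + 16 = 18)
y(U) = -18 + U (y(U) = U - 1*18 = U - 18 = -18 + U)
-13001/y(-24) - 41258/(-1523) = -13001/(-18 - 24) - 41258/(-1523) = -13001/(-42) - 41258*(-1/1523) = -13001*(-1/42) + 41258/1523 = 13001/42 + 41258/1523 = 21533359/63966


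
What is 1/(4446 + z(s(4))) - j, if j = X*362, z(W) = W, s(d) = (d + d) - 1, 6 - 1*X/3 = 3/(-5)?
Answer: -159586609/22265 ≈ -7167.6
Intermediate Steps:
X = 99/5 (X = 18 - 9/(-5) = 18 - 9*(-1)/5 = 18 - 3*(-3/5) = 18 + 9/5 = 99/5 ≈ 19.800)
s(d) = -1 + 2*d (s(d) = 2*d - 1 = -1 + 2*d)
j = 35838/5 (j = (99/5)*362 = 35838/5 ≈ 7167.6)
1/(4446 + z(s(4))) - j = 1/(4446 + (-1 + 2*4)) - 1*35838/5 = 1/(4446 + (-1 + 8)) - 35838/5 = 1/(4446 + 7) - 35838/5 = 1/4453 - 35838/5 = -159586609/22265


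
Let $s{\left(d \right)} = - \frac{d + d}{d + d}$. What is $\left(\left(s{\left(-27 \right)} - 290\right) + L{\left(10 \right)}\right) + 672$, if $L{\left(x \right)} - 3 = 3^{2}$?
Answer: $393$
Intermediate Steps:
$L{\left(x \right)} = 12$ ($L{\left(x \right)} = 3 + 3^{2} = 3 + 9 = 12$)
$s{\left(d \right)} = -1$ ($s{\left(d \right)} = - \frac{2 d}{2 d} = - 2 d \frac{1}{2 d} = \left(-1\right) 1 = -1$)
$\left(\left(s{\left(-27 \right)} - 290\right) + L{\left(10 \right)}\right) + 672 = \left(\left(-1 - 290\right) + 12\right) + 672 = \left(-291 + 12\right) + 672 = -279 + 672 = 393$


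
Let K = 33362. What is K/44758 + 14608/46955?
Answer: 158595541/150115135 ≈ 1.0565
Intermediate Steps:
K/44758 + 14608/46955 = 33362/44758 + 14608/46955 = 33362*(1/44758) + 14608*(1/46955) = 2383/3197 + 14608/46955 = 158595541/150115135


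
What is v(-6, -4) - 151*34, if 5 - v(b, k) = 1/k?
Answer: -20515/4 ≈ -5128.8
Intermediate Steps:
v(b, k) = 5 - 1/k
v(-6, -4) - 151*34 = (5 - 1/(-4)) - 151*34 = (5 - 1*(-1/4)) - 5134 = (5 + 1/4) - 5134 = 21/4 - 5134 = -20515/4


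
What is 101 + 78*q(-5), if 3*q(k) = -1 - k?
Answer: 205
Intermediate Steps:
q(k) = -⅓ - k/3 (q(k) = (-1 - k)/3 = -⅓ - k/3)
101 + 78*q(-5) = 101 + 78*(-⅓ - ⅓*(-5)) = 101 + 78*(-⅓ + 5/3) = 101 + 78*(4/3) = 101 + 104 = 205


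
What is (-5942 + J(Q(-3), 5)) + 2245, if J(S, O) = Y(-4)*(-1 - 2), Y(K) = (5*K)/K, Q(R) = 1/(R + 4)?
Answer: -3712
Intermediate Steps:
Q(R) = 1/(4 + R)
Y(K) = 5
J(S, O) = -15 (J(S, O) = 5*(-1 - 2) = 5*(-3) = -15)
(-5942 + J(Q(-3), 5)) + 2245 = (-5942 - 15) + 2245 = -5957 + 2245 = -3712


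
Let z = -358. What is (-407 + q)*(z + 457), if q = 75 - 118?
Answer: -44550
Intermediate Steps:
q = -43
(-407 + q)*(z + 457) = (-407 - 43)*(-358 + 457) = -450*99 = -44550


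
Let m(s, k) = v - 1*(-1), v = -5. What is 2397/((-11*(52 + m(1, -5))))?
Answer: -799/176 ≈ -4.5398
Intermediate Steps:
m(s, k) = -4 (m(s, k) = -5 - 1*(-1) = -5 + 1 = -4)
2397/((-11*(52 + m(1, -5)))) = 2397/((-11*(52 - 4))) = 2397/((-11*48)) = 2397/(-528) = 2397*(-1/528) = -799/176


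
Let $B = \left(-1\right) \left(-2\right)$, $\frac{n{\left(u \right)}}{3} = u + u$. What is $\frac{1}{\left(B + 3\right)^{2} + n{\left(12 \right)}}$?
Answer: $\frac{1}{97} \approx 0.010309$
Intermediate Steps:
$n{\left(u \right)} = 6 u$ ($n{\left(u \right)} = 3 \left(u + u\right) = 3 \cdot 2 u = 6 u$)
$B = 2$
$\frac{1}{\left(B + 3\right)^{2} + n{\left(12 \right)}} = \frac{1}{\left(2 + 3\right)^{2} + 6 \cdot 12} = \frac{1}{5^{2} + 72} = \frac{1}{25 + 72} = \frac{1}{97}$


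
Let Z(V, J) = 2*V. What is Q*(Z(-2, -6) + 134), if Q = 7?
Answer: 910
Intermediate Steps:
Q*(Z(-2, -6) + 134) = 7*(2*(-2) + 134) = 7*(-4 + 134) = 7*130 = 910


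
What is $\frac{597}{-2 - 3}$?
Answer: $- \frac{597}{5} \approx -119.4$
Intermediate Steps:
$\frac{597}{-2 - 3} = \frac{597}{-5} = 597 \left(- \frac{1}{5}\right) = - \frac{597}{5}$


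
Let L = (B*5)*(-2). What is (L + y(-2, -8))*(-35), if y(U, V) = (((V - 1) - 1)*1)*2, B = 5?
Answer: 2450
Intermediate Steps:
y(U, V) = -4 + 2*V (y(U, V) = (((-1 + V) - 1)*1)*2 = ((-2 + V)*1)*2 = (-2 + V)*2 = -4 + 2*V)
L = -50 (L = (5*5)*(-2) = 25*(-2) = -50)
(L + y(-2, -8))*(-35) = (-50 + (-4 + 2*(-8)))*(-35) = (-50 + (-4 - 16))*(-35) = (-50 - 20)*(-35) = -70*(-35) = 2450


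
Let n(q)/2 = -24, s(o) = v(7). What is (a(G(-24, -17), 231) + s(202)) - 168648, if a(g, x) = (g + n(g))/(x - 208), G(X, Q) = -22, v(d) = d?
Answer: -3878813/23 ≈ -1.6864e+5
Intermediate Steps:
s(o) = 7
n(q) = -48 (n(q) = 2*(-24) = -48)
a(g, x) = (-48 + g)/(-208 + x) (a(g, x) = (g - 48)/(x - 208) = (-48 + g)/(-208 + x))
(a(G(-24, -17), 231) + s(202)) - 168648 = ((-48 - 22)/(-208 + 231) + 7) - 168648 = (-70/23 + 7) - 168648 = 91/23 - 168648 = -3878813/23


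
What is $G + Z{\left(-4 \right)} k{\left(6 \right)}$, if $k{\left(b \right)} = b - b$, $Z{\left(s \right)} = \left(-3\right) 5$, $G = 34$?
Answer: $34$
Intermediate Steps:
$Z{\left(s \right)} = -15$
$k{\left(b \right)} = 0$
$G + Z{\left(-4 \right)} k{\left(6 \right)} = 34 - 0 = 34 + 0 = 34$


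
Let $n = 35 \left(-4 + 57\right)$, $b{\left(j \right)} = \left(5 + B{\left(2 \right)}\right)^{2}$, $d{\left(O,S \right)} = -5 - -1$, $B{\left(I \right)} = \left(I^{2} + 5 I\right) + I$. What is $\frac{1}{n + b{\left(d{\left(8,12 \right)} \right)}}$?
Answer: $\frac{1}{2296} \approx 0.00043554$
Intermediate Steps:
$B{\left(I \right)} = I^{2} + 6 I$
$d{\left(O,S \right)} = -4$ ($d{\left(O,S \right)} = -5 + 1 = -4$)
$b{\left(j \right)} = 441$ ($b{\left(j \right)} = \left(5 + 2 \left(6 + 2\right)\right)^{2} = \left(5 + 2 \cdot 8\right)^{2} = \left(5 + 16\right)^{2} = 21^{2} = 441$)
$n = 1855$ ($n = 35 \cdot 53 = 1855$)
$\frac{1}{n + b{\left(d{\left(8,12 \right)} \right)}} = \frac{1}{1855 + 441} = \frac{1}{2296}$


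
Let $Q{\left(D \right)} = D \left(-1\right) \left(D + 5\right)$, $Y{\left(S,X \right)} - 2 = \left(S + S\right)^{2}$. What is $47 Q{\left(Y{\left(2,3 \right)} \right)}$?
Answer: $-19458$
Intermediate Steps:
$Y{\left(S,X \right)} = 2 + 4 S^{2}$ ($Y{\left(S,X \right)} = 2 + \left(S + S\right)^{2} = 2 + \left(2 S\right)^{2} = 2 + 4 S^{2}$)
$Q{\left(D \right)} = - D \left(5 + D\right)$
$47 Q{\left(Y{\left(2,3 \right)} \right)} = 47 \left(- \left(2 + 4 \cdot 2^{2}\right) \left(5 + \left(2 + 4 \cdot 2^{2}\right)\right)\right) = 47 \left(- \left(2 + 4 \cdot 4\right) \left(5 + \left(2 + 4 \cdot 4\right)\right)\right) = 47 \left(- \left(2 + 16\right) \left(5 + \left(2 + 16\right)\right)\right) = 47 \left(\left(-1\right) 18 \left(5 + 18\right)\right) = 47 \left(\left(-1\right) 18 \cdot 23\right) = 47 \left(-414\right) = -19458$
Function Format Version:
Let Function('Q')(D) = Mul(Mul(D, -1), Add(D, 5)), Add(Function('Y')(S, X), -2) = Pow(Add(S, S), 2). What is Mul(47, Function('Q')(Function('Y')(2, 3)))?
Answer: -19458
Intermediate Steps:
Function('Y')(S, X) = Add(2, Mul(4, Pow(S, 2))) (Function('Y')(S, X) = Add(2, Pow(Add(S, S), 2)) = Add(2, Pow(Mul(2, S), 2)) = Add(2, Mul(4, Pow(S, 2))))
Function('Q')(D) = Mul(-1, D, Add(5, D)) (Function('Q')(D) = Mul(Mul(-1, D), Add(5, D)) = Mul(-1, D, Add(5, D)))
Mul(47, Function('Q')(Function('Y')(2, 3))) = Mul(47, Mul(-1, Add(2, Mul(4, Pow(2, 2))), Add(5, Add(2, Mul(4, Pow(2, 2)))))) = Mul(47, Mul(-1, Add(2, Mul(4, 4)), Add(5, Add(2, Mul(4, 4))))) = Mul(47, Mul(-1, Add(2, 16), Add(5, Add(2, 16)))) = Mul(47, Mul(-1, 18, Add(5, 18))) = Mul(47, Mul(-1, 18, 23)) = Mul(47, -414) = -19458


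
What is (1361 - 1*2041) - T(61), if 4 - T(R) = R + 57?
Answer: -566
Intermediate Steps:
T(R) = -53 - R (T(R) = 4 - (R + 57) = 4 - (57 + R) = 4 + (-57 - R) = -53 - R)
(1361 - 1*2041) - T(61) = (1361 - 1*2041) - (-53 - 1*61) = (1361 - 2041) - (-53 - 61) = -680 - 1*(-114) = -680 + 114 = -566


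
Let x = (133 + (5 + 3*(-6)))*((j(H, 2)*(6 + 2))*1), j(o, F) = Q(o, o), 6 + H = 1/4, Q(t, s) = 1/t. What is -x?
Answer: 3840/23 ≈ 166.96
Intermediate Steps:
H = -23/4 (H = -6 + 1/4 = -23/4 ≈ -5.7500)
j(o, F) = 1/o
x = -3840/23 (x = (133 + (5 + 3*(-6)))*(((6 + 2)/(-23/4))*1) = (133 + (5 - 18))*(-4/23*8*1) = (133 - 13)*(-32/23*1) = 120*(-32/23) = -3840/23 ≈ -166.96)
-x = -1*(-3840/23) = 3840/23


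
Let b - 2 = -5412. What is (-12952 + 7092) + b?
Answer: -11270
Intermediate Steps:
b = -5410 (b = 2 - 5412 = -5410)
(-12952 + 7092) + b = (-12952 + 7092) - 5410 = -5860 - 5410 = -11270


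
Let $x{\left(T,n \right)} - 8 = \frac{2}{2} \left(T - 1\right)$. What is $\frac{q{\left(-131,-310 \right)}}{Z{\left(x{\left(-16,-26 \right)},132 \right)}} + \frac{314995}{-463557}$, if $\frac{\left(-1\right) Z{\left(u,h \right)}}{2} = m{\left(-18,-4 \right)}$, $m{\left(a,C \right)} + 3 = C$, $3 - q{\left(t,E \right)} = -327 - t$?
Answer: $\frac{87837913}{6489798} \approx 13.535$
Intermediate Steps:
$q{\left(t,E \right)} = 330 + t$ ($q{\left(t,E \right)} = 3 - \left(-327 - t\right) = 3 + \left(327 + t\right) = 330 + t$)
$m{\left(a,C \right)} = -3 + C$
$x{\left(T,n \right)} = 7 + T$ ($x{\left(T,n \right)} = 8 + \frac{2}{2} \left(T - 1\right) = 8 + 2 \cdot \frac{1}{2} \left(-1 + T\right) = 8 + 1 \left(-1 + T\right) = 8 + \left(-1 + T\right) = 7 + T$)
$Z{\left(u,h \right)} = 14$ ($Z{\left(u,h \right)} = - 2 \left(-3 - 4\right) = \left(-2\right) \left(-7\right) = 14$)
$\frac{q{\left(-131,-310 \right)}}{Z{\left(x{\left(-16,-26 \right)},132 \right)}} + \frac{314995}{-463557} = \frac{330 - 131}{14} + \frac{314995}{-463557} = 199 \cdot \frac{1}{14} + 314995 \left(- \frac{1}{463557}\right) = \frac{199}{14} - \frac{314995}{463557} = \frac{87837913}{6489798}$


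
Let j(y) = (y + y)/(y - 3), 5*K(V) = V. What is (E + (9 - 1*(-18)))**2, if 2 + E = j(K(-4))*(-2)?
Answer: 210681/361 ≈ 583.60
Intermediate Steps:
K(V) = V/5
j(y) = 2*y/(-3 + y) (j(y) = (2*y)/(-3 + y) = 2*y/(-3 + y))
E = -54/19 (E = -2 + (2*((1/5)*(-4))/(-3 + (1/5)*(-4)))*(-2) = -2 + (2*(-4/5)/(-3 - 4/5))*(-2) = -2 + (2*(-4/5)/(-19/5))*(-2) = -2 + (2*(-4/5)*(-5/19))*(-2) = -2 + (8/19)*(-2) = -2 - 16/19 = -54/19 ≈ -2.8421)
(E + (9 - 1*(-18)))**2 = (-54/19 + (9 - 1*(-18)))**2 = (-54/19 + (9 + 18))**2 = (-54/19 + 27)**2 = (459/19)**2 = 210681/361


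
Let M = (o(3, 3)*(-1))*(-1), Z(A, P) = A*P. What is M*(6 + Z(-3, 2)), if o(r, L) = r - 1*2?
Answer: 0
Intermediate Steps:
o(r, L) = -2 + r (o(r, L) = r - 2 = -2 + r)
M = 1 (M = ((-2 + 3)*(-1))*(-1) = (1*(-1))*(-1) = -1*(-1) = 1)
M*(6 + Z(-3, 2)) = 1*(6 - 3*2) = 1*(6 - 6) = 1*0 = 0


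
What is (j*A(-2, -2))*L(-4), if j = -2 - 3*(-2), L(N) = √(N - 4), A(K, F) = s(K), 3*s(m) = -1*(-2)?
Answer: 16*I*√2/3 ≈ 7.5425*I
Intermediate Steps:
s(m) = ⅔ (s(m) = (-1*(-2))/3 = (⅓)*2 = ⅔)
A(K, F) = ⅔
L(N) = √(-4 + N)
j = 4 (j = -2 + 6 = 4)
(j*A(-2, -2))*L(-4) = (4*(⅔))*√(-4 - 4) = 8*√(-8)/3 = 8*(2*I*√2)/3 = 16*I*√2/3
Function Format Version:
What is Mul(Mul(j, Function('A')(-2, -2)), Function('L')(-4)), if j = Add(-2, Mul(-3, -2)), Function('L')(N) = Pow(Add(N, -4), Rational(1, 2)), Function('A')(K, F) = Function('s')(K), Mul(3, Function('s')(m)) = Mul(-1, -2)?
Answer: Mul(Rational(16, 3), I, Pow(2, Rational(1, 2))) ≈ Mul(7.5425, I)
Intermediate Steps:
Function('s')(m) = Rational(2, 3) (Function('s')(m) = Mul(Rational(1, 3), Mul(-1, -2)) = Mul(Rational(1, 3), 2) = Rational(2, 3))
Function('A')(K, F) = Rational(2, 3)
Function('L')(N) = Pow(Add(-4, N), Rational(1, 2))
j = 4 (j = Add(-2, 6) = 4)
Mul(Mul(j, Function('A')(-2, -2)), Function('L')(-4)) = Mul(Mul(4, Rational(2, 3)), Pow(Add(-4, -4), Rational(1, 2))) = Mul(Rational(8, 3), Pow(-8, Rational(1, 2))) = Mul(Rational(8, 3), Mul(2, I, Pow(2, Rational(1, 2)))) = Mul(Rational(16, 3), I, Pow(2, Rational(1, 2)))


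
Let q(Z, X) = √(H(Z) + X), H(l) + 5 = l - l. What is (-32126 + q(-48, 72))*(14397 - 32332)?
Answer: 576179810 - 17935*√67 ≈ 5.7603e+8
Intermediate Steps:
H(l) = -5 (H(l) = -5 + (l - l) = -5 + 0 = -5)
q(Z, X) = √(-5 + X)
(-32126 + q(-48, 72))*(14397 - 32332) = (-32126 + √(-5 + 72))*(14397 - 32332) = (-32126 + √67)*(-17935) = 576179810 - 17935*√67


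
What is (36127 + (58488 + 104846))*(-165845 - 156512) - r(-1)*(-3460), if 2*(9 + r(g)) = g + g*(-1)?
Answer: -64297680717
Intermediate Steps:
r(g) = -9 (r(g) = -9 + (g + g*(-1))/2 = -9 + (g - g)/2 = -9 + (1/2)*0 = -9 + 0 = -9)
(36127 + (58488 + 104846))*(-165845 - 156512) - r(-1)*(-3460) = (36127 + (58488 + 104846))*(-165845 - 156512) - (-9)*(-3460) = (36127 + 163334)*(-322357) - 1*31140 = 199461*(-322357) - 31140 = -64297649577 - 31140 = -64297680717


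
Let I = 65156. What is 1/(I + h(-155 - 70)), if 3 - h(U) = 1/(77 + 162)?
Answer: 239/15573000 ≈ 1.5347e-5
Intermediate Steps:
h(U) = 716/239 (h(U) = 3 - 1/(77 + 162) = 3 - 1/239 = 716/239)
1/(I + h(-155 - 70)) = 1/(65156 + 716/239) = 1/(15573000/239) = 239/15573000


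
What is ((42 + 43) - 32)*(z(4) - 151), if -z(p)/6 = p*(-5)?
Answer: -1643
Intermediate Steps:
z(p) = 30*p (z(p) = -6*p*(-5) = -(-30)*p = 30*p)
((42 + 43) - 32)*(z(4) - 151) = ((42 + 43) - 32)*(30*4 - 151) = (85 - 32)*(120 - 151) = 53*(-31) = -1643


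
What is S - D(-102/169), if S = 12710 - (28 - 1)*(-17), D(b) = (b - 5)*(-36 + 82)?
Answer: 2269123/169 ≈ 13427.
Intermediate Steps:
D(b) = -230 + 46*b (D(b) = (-5 + b)*46 = -230 + 46*b)
S = 13169 (S = 12710 - 27*(-17) = 12710 - 1*(-459) = 12710 + 459 = 13169)
S - D(-102/169) = 13169 - (-230 + 46*(-102/169)) = 13169 - (-230 - 4692/169) = 13169 - 1*(-43562/169) = 13169 + 43562/169 = 2269123/169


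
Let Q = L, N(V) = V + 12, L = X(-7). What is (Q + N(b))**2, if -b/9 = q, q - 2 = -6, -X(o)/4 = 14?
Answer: 64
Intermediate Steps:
X(o) = -56 (X(o) = -4*14 = -56)
q = -4 (q = 2 - 6 = -4)
L = -56
b = 36 (b = -9*(-4) = 36)
N(V) = 12 + V
Q = -56
(Q + N(b))**2 = (-56 + (12 + 36))**2 = (-56 + 48)**2 = (-8)**2 = 64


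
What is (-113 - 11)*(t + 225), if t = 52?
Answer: -34348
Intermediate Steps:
(-113 - 11)*(t + 225) = (-113 - 11)*(52 + 225) = -124*277 = -34348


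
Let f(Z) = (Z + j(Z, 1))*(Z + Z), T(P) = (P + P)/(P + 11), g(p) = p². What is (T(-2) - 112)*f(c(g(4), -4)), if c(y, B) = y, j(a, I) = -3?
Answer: -420992/9 ≈ -46777.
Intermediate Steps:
T(P) = 2*P/(11 + P) (T(P) = (2*P)/(11 + P) = 2*P/(11 + P))
f(Z) = 2*Z*(-3 + Z) (f(Z) = (Z - 3)*(Z + Z) = (-3 + Z)*(2*Z) = 2*Z*(-3 + Z))
(T(-2) - 112)*f(c(g(4), -4)) = (2*(-2)/(11 - 2) - 112)*(2*4²*(-3 + 4²)) = (2*(-2)/9 - 112)*(2*16*(-3 + 16)) = (2*(-2)*(⅑) - 112)*(2*16*13) = (-4/9 - 112)*416 = -1012/9*416 = -420992/9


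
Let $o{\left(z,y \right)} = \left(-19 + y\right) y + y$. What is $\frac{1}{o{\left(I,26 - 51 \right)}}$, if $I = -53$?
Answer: $\frac{1}{1075} \approx 0.00093023$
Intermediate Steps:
$o{\left(z,y \right)} = y + y \left(-19 + y\right)$ ($o{\left(z,y \right)} = y \left(-19 + y\right) + y = y + y \left(-19 + y\right)$)
$\frac{1}{o{\left(I,26 - 51 \right)}} = \frac{1}{\left(26 - 51\right) \left(-18 + \left(26 - 51\right)\right)} = \frac{1}{\left(-25\right) \left(-18 - 25\right)} = \frac{1}{\left(-25\right) \left(-43\right)} = \frac{1}{1075}$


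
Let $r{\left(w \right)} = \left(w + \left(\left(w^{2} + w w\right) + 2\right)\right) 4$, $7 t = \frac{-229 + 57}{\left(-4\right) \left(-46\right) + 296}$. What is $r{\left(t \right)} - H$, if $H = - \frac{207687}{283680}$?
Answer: $\frac{594121847}{69501600} \approx 8.5483$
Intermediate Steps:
$H = - \frac{69229}{94560}$ ($H = \left(-207687\right) \frac{1}{283680} = - \frac{69229}{94560} \approx -0.73212$)
$t = - \frac{43}{840}$ ($t = \frac{\left(-229 + 57\right) \frac{1}{\left(-4\right) \left(-46\right) + 296}}{7} = \frac{\left(-172\right) \frac{1}{184 + 296}}{7} = \frac{\left(-172\right) \frac{1}{480}}{7} = \frac{1}{7} \left(- \frac{43}{120}\right) = - \frac{43}{840} \approx -0.05119$)
$r{\left(w \right)} = 8 + 4 w + 8 w^{2}$ ($r{\left(w \right)} = \left(w + \left(\left(w^{2} + w^{2}\right) + 2\right)\right) 4 = \left(w + \left(2 w^{2} + 2\right)\right) 4 = \left(w + \left(2 + 2 w^{2}\right)\right) 4 = \left(2 + w + 2 w^{2}\right) 4 = 8 + 4 w + 8 w^{2}$)
$r{\left(t \right)} - H = \left(8 + 4 \left(- \frac{43}{840}\right) + 8 \left(- \frac{43}{840}\right)^{2}\right) - - \frac{69229}{94560} = \left(8 - \frac{43}{210} + 8 \cdot \frac{1849}{705600}\right) + \frac{69229}{94560} = \left(8 - \frac{43}{210} + \frac{1849}{88200}\right) + \frac{69229}{94560} = \frac{689389}{88200} + \frac{69229}{94560} = \frac{594121847}{69501600}$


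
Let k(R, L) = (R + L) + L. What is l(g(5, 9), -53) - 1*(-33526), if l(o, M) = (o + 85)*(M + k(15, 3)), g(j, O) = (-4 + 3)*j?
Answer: 30966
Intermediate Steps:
g(j, O) = -j
k(R, L) = R + 2*L (k(R, L) = (L + R) + L = R + 2*L)
l(o, M) = (21 + M)*(85 + o) (l(o, M) = (o + 85)*(M + (15 + 2*3)) = (85 + o)*(M + (15 + 6)) = (85 + o)*(M + 21) = (85 + o)*(21 + M) = (21 + M)*(85 + o))
l(g(5, 9), -53) - 1*(-33526) = (1785 + 21*(-1*5) + 85*(-53) - (-53)*5) - 1*(-33526) = (1785 + 21*(-5) - 4505 - 53*(-5)) + 33526 = (1785 - 105 - 4505 + 265) + 33526 = -2560 + 33526 = 30966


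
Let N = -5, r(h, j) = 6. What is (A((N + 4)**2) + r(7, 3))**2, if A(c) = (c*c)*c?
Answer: 49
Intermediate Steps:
A(c) = c**3 (A(c) = c**2*c = c**3)
(A((N + 4)**2) + r(7, 3))**2 = (((-5 + 4)**2)**3 + 6)**2 = (((-1)**2)**3 + 6)**2 = (1**3 + 6)**2 = (1 + 6)**2 = 7**2 = 49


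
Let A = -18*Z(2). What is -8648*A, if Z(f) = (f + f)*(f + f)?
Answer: 2490624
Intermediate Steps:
Z(f) = 4*f² (Z(f) = (2*f)*(2*f) = 4*f²)
A = -288 (A = -72*2² = -72*4 = -18*16 = -288)
-8648*A = -8648*(-288) = 2490624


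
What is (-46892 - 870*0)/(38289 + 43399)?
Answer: -11723/20422 ≈ -0.57404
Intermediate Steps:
(-46892 - 870*0)/(38289 + 43399) = (-46892 + 0)/81688 = -46892*1/81688 = -11723/20422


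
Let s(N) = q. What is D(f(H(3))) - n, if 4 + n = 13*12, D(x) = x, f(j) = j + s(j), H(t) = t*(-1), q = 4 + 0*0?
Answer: -151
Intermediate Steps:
q = 4 (q = 4 + 0 = 4)
s(N) = 4
H(t) = -t
f(j) = 4 + j (f(j) = j + 4 = 4 + j)
n = 152 (n = -4 + 13*12 = -4 + 156 = 152)
D(f(H(3))) - n = (4 - 1*3) - 1*152 = (4 - 3) - 152 = 1 - 152 = -151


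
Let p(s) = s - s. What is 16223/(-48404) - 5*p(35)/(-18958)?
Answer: -16223/48404 ≈ -0.33516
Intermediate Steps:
p(s) = 0
16223/(-48404) - 5*p(35)/(-18958) = 16223/(-48404) - 5*0/(-18958) = 16223*(-1/48404) + 0*(-1/18958) = -16223/48404 + 0 = -16223/48404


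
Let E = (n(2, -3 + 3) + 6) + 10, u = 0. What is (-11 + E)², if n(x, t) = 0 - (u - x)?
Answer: 49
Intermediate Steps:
n(x, t) = x (n(x, t) = 0 - (0 - x) = 0 - (-1)*x = 0 + x = x)
E = 18 (E = (2 + 6) + 10 = 8 + 10 = 18)
(-11 + E)² = (-11 + 18)² = 7² = 49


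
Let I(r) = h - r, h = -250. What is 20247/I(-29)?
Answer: -1191/13 ≈ -91.615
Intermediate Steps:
I(r) = -250 - r
20247/I(-29) = 20247/(-250 - 1*(-29)) = 20247/(-250 + 29) = 20247/(-221) = 20247*(-1/221) = -1191/13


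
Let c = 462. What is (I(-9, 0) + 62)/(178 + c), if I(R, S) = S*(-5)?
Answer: 31/320 ≈ 0.096875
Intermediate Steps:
I(R, S) = -5*S
(I(-9, 0) + 62)/(178 + c) = (-5*0 + 62)/(178 + 462) = (0 + 62)/640 = 62*(1/640) = 31/320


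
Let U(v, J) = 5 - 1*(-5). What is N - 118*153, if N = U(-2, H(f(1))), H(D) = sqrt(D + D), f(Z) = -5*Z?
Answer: -18044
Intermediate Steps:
H(D) = sqrt(2)*sqrt(D) (H(D) = sqrt(2*D) = sqrt(2)*sqrt(D))
U(v, J) = 10 (U(v, J) = 5 + 5 = 10)
N = 10
N - 118*153 = 10 - 118*153 = 10 - 18054 = -18044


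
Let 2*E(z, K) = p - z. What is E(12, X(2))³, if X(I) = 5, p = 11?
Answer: -⅛ ≈ -0.12500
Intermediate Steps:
E(z, K) = 11/2 - z/2 (E(z, K) = (11 - z)/2 = 11/2 - z/2)
E(12, X(2))³ = (11/2 - ½*12)³ = (11/2 - 6)³ = (-½)³ = -⅛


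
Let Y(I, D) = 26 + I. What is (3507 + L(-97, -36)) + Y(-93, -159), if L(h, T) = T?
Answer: 3404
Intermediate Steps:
(3507 + L(-97, -36)) + Y(-93, -159) = (3507 - 36) + (26 - 93) = 3471 - 67 = 3404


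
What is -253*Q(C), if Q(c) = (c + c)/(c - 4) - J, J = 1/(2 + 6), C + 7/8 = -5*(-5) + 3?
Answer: -831611/1480 ≈ -561.90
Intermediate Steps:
C = 217/8 (C = -7/8 + (-5*(-5) + 3) = -7/8 + (25 + 3) = -7/8 + 28 = 217/8 ≈ 27.125)
J = 1/8 ≈ 0.12500
Q(c) = -1/8 + 2*c/(-4 + c) (Q(c) = (c + c)/(c - 4) - 1*1/8 = (2*c)/(-4 + c) - 1/8 = 2*c/(-4 + c) - 1/8 = -1/8 + 2*c/(-4 + c))
-253*Q(C) = -253*(4 + 15*(217/8))/(8*(-4 + 217/8)) = -253*(4 + 3255/8)/(8*185/8) = -253*8*3287/(8*185*8) = -253*3287/1480 = -831611/1480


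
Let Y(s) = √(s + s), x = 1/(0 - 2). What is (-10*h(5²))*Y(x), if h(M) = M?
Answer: -250*I ≈ -250.0*I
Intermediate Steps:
x = -½ (x = 1/(-2) = -½ ≈ -0.50000)
Y(s) = √2*√s (Y(s) = √(2*s) = √2*√s)
(-10*h(5²))*Y(x) = (-10*5²)*(√2*√(-½)) = (-10*25)*(√2*(I*√2/2)) = -250*I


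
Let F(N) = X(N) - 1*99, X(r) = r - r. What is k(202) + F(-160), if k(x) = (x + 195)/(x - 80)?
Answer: -11681/122 ≈ -95.746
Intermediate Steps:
X(r) = 0
k(x) = (195 + x)/(-80 + x)
F(N) = -99 (F(N) = 0 - 1*99 = 0 - 99 = -99)
k(202) + F(-160) = (195 + 202)/(-80 + 202) - 99 = 397/122 - 99 = -11681/122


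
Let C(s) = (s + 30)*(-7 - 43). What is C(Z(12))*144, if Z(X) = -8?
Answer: -158400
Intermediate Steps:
C(s) = -1500 - 50*s (C(s) = (30 + s)*(-50) = -1500 - 50*s)
C(Z(12))*144 = (-1500 - 50*(-8))*144 = (-1500 + 400)*144 = -1100*144 = -158400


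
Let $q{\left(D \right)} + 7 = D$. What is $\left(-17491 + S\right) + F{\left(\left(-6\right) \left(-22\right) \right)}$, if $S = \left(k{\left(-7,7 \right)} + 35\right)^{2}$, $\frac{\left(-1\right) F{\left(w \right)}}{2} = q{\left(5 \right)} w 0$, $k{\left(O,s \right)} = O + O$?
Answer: $-17050$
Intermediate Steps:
$q{\left(D \right)} = -7 + D$
$k{\left(O,s \right)} = 2 O$
$F{\left(w \right)} = 0$ ($F{\left(w \right)} = - 2 \left(-7 + 5\right) w 0 = - 2 - 2 w 0 = \left(-2\right) 0 = 0$)
$S = 441$ ($S = \left(2 \left(-7\right) + 35\right)^{2} = \left(-14 + 35\right)^{2} = 21^{2} = 441$)
$\left(-17491 + S\right) + F{\left(\left(-6\right) \left(-22\right) \right)} = \left(-17491 + 441\right) + 0 = -17050 + 0 = -17050$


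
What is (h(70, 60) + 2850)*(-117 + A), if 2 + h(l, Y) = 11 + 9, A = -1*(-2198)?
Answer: 5968308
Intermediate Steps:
A = 2198
h(l, Y) = 18 (h(l, Y) = -2 + (11 + 9) = -2 + 20 = 18)
(h(70, 60) + 2850)*(-117 + A) = (18 + 2850)*(-117 + 2198) = 2868*2081 = 5968308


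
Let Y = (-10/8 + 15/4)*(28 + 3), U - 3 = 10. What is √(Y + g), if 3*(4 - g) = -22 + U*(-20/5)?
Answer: 7*√78/6 ≈ 10.304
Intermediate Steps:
U = 13 (U = 3 + 10 = 13)
g = 86/3 (g = 4 - (-22 + 13*(-20/5))/3 = 4 - (-22 + 13*(-20*⅕))/3 = 4 - (-22 + 13*(-4))/3 = 4 - (-22 - 52)/3 = 4 - ⅓*(-74) = 4 + 74/3 = 86/3 ≈ 28.667)
Y = 155/2 (Y = (-10*⅛ + 15*(¼))*31 = (-5/4 + 15/4)*31 = (5/2)*31 = 155/2 ≈ 77.500)
√(Y + g) = √(155/2 + 86/3) = √(637/6) = 7*√78/6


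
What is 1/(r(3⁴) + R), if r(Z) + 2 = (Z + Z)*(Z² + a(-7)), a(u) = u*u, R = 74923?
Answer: 1/1145741 ≈ 8.7280e-7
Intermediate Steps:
a(u) = u²
r(Z) = -2 + 2*Z*(49 + Z²) (r(Z) = -2 + (Z + Z)*(Z² + (-7)²) = -2 + (2*Z)*(Z² + 49) = -2 + (2*Z)*(49 + Z²) = -2 + 2*Z*(49 + Z²))
1/(r(3⁴) + R) = 1/((-2 + 2*(3⁴)³ + 98*3⁴) + 74923) = 1/((-2 + 2*81³ + 98*81) + 74923) = 1/((-2 + 2*531441 + 7938) + 74923) = 1/((-2 + 1062882 + 7938) + 74923) = 1/(1070818 + 74923) = 1/1145741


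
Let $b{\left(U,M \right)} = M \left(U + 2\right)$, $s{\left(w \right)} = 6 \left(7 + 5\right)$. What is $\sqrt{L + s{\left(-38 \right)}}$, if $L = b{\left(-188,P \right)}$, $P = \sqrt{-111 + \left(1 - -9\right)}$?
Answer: $\sqrt{72 - 186 i \sqrt{101}} \approx 31.166 - 29.989 i$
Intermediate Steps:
$s{\left(w \right)} = 72$ ($s{\left(w \right)} = 6 \cdot 12 = 72$)
$P = i \sqrt{101}$ ($P = \sqrt{-111 + \left(1 + 9\right)} = \sqrt{-111 + 10} = \sqrt{-101} = i \sqrt{101} \approx 10.05 i$)
$b{\left(U,M \right)} = M \left(2 + U\right)$
$L = - 186 i \sqrt{101}$ ($L = i \sqrt{101} \left(2 - 188\right) = i \sqrt{101} \left(-186\right) = - 186 i \sqrt{101} \approx - 1869.3 i$)
$\sqrt{L + s{\left(-38 \right)}} = \sqrt{- 186 i \sqrt{101} + 72} = \sqrt{72 - 186 i \sqrt{101}}$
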